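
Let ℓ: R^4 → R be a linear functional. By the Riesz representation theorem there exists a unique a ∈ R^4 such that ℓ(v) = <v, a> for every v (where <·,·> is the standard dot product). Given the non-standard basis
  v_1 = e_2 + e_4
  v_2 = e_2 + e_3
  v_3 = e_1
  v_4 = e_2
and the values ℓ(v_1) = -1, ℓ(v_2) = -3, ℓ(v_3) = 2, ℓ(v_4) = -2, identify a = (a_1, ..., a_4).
a = (2, -2, -1, 1)

Write a = (a_1, ..., a_4) in the standard basis. For each basis vector v_i, ℓ(v_i) = <v_i, a> is a linear equation in the a_j's. Collect the n equations into a matrix system V a = ℓ, where row i of V is v_i (expressed in the standard basis). Since V is invertible (lower-triangular with 1s on the diagonal, up to permutation), solve by back-substitution:
  V =
[[0, 1, 0, 1],
 [0, 1, 1, 0],
 [1, 0, 0, 0],
 [0, 1, 0, 0]]
  V a = (-1, -3, 2, -2)
Solving gives a = (2, -2, -1, 1).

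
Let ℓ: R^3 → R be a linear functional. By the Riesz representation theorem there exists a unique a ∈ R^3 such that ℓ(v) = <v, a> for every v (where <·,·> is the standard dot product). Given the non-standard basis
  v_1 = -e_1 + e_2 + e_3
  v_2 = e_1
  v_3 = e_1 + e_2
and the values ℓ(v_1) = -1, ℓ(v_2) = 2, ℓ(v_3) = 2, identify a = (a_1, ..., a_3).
a = (2, 0, 1)

Write a = (a_1, ..., a_3) in the standard basis. For each basis vector v_i, ℓ(v_i) = <v_i, a> is a linear equation in the a_j's. Collect the n equations into a matrix system V a = ℓ, where row i of V is v_i (expressed in the standard basis). Since V is invertible (lower-triangular with 1s on the diagonal, up to permutation), solve by back-substitution:
  V =
[[-1, 1, 1],
 [1, 0, 0],
 [1, 1, 0]]
  V a = (-1, 2, 2)
Solving gives a = (2, 0, 1).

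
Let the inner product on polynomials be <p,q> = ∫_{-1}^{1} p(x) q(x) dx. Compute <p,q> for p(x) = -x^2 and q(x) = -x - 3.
<p,q> = 2

Expand the product: p(x)·q(x) = x^3 + 3*x^2.
∫_{-1}^{1} of each monomial x^k gives [2/(k+1) if k even, 0 if k odd]. Integrating term-by-term (or equivalently evaluating the antiderivative F(x) = x^4/4 + x^3 at the endpoints):
  F(1) − F(−1) = 5/4 − (-3/4) = 2.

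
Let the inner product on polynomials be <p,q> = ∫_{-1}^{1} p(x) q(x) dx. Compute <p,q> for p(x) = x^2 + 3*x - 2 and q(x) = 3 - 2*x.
<p,q> = -14

Expand the product: p(x)·q(x) = -2*x^3 - 3*x^2 + 13*x - 6.
∫_{-1}^{1} of each monomial x^k gives [2/(k+1) if k even, 0 if k odd]. Integrating term-by-term (or equivalently evaluating the antiderivative F(x) = -x^4/2 - x^3 + 13*x^2/2 - 6*x at the endpoints):
  F(1) − F(−1) = -1 − (13) = -14.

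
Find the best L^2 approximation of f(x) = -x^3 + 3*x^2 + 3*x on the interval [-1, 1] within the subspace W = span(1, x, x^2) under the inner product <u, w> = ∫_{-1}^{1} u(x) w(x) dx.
g(x) = 3*x^2 + 12*x/5

The best approximation g ∈ W is the orthogonal projection of f onto W. Writing g = a_0 + a_1 x + a_2 x^2, the coefficients solve the normal equations G · a = b where
  G_{ij} = <φ_i, φ_j> and b_i = <f, φ_i>, with φ_0 = 1, φ_1 = x, φ_2 = x^2.
G =
  [2, 0, 2/3]
  [0, 2/3, 0]
  [2/3, 0, 2/5],
b = (2, 8/5, 6/5).
Solving gives a_0 = 0, a_1 = 12/5, a_2 = 3, so
  g(x) = 3*x^2 + 12*x/5.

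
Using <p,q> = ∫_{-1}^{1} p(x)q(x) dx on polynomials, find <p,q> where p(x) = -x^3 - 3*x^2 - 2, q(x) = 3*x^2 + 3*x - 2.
<p,q> = 16/5

Expand the product: p(x)·q(x) = -3*x^5 - 12*x^4 - 7*x^3 - 6*x + 4.
∫_{-1}^{1} of each monomial x^k gives [2/(k+1) if k even, 0 if k odd]. Integrating term-by-term (or equivalently evaluating the antiderivative F(x) = -x^6/2 - 12*x^5/5 - 7*x^4/4 - 3*x^2 + 4*x at the endpoints):
  F(1) − F(−1) = -73/20 − (-137/20) = 16/5.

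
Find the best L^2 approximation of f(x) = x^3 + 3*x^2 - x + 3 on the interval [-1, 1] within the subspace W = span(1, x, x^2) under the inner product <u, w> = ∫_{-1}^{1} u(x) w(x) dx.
g(x) = 3*x^2 - 2*x/5 + 3

The best approximation g ∈ W is the orthogonal projection of f onto W. Writing g = a_0 + a_1 x + a_2 x^2, the coefficients solve the normal equations G · a = b where
  G_{ij} = <φ_i, φ_j> and b_i = <f, φ_i>, with φ_0 = 1, φ_1 = x, φ_2 = x^2.
G =
  [2, 0, 2/3]
  [0, 2/3, 0]
  [2/3, 0, 2/5],
b = (8, -4/15, 16/5).
Solving gives a_0 = 3, a_1 = -2/5, a_2 = 3, so
  g(x) = 3*x^2 - 2*x/5 + 3.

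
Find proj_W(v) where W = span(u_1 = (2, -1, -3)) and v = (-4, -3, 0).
proj_W(v) = (-5/7, 5/14, 15/14)

Set up U = [u_1 | ... | u_1] ∈ R^(3×1). The projector onto W = col(U) is P = U (U^T U)^(-1) U^T.
Compute U^T U =
  [14],
and U^T v = (-5).
Solve U^T U · c = U^T v for the coefficients: c = (-5/14). The projection is proj_W(v) = U c.
Check: (v - proj_W(v)) · u_1 = 0  (should be 0).
Result: proj_W(v) = (-5/7, 5/14, 15/14).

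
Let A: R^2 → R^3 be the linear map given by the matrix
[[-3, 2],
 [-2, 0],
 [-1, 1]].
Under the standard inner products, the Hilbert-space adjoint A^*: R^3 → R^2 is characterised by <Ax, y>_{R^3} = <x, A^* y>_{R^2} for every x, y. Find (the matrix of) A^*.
A^* = A^T =
[[-3, -2, -1],
 [2, 0, 1]]

For real matrices with standard dot products, the defining identity <Ax, y> = <x, A^* y> gives (Ax)^T y = x^T (A^*) y, i.e. x^T A^T y = x^T (A^*) y. Since this holds for all x, y, we must have A^* = A^T. Therefore
A^* =
[[-3, -2, -1],
 [2, 0, 1]].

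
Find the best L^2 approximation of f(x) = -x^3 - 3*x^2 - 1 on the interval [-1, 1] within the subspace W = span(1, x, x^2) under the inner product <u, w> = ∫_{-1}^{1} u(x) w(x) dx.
g(x) = -3*x^2 - 3*x/5 - 1

The best approximation g ∈ W is the orthogonal projection of f onto W. Writing g = a_0 + a_1 x + a_2 x^2, the coefficients solve the normal equations G · a = b where
  G_{ij} = <φ_i, φ_j> and b_i = <f, φ_i>, with φ_0 = 1, φ_1 = x, φ_2 = x^2.
G =
  [2, 0, 2/3]
  [0, 2/3, 0]
  [2/3, 0, 2/5],
b = (-4, -2/5, -28/15).
Solving gives a_0 = -1, a_1 = -3/5, a_2 = -3, so
  g(x) = -3*x^2 - 3*x/5 - 1.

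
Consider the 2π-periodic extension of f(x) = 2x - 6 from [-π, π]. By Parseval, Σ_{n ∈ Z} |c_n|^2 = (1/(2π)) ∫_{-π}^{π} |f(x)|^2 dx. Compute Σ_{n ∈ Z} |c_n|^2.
Σ |c_n|^2 = 4π^2/3 + 36

Expand and integrate term by term over [-π, π]:
  ∫ (2x)^2 dx = 4·(2π^3/3); ∫ 2·2·(-6)·x dx = 0 (odd integrand); ∫ (-6)^2 dx = 36·2π.
So (1/(2π)) ∫_{-π}^{π} (2x - 6)^2 dx = 4π^2/3 + 36 = 4π^2/3 + 36.
Parseval ⇒ Σ |c_n|^2 = 4π^2/3 + 36.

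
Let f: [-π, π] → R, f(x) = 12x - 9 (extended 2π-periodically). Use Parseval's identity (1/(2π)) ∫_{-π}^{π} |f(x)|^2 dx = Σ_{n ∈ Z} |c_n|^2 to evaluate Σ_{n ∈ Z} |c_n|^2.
Σ |c_n|^2 = 48π^2 + 81

Expand and integrate term by term over [-π, π]:
  ∫ (12x)^2 dx = 144·(2π^3/3); ∫ 2·12·(-9)·x dx = 0 (odd integrand); ∫ (-9)^2 dx = 81·2π.
So (1/(2π)) ∫_{-π}^{π} (12x - 9)^2 dx = 144π^2/3 + 81 = 48π^2 + 81.
Parseval ⇒ Σ |c_n|^2 = 48π^2 + 81.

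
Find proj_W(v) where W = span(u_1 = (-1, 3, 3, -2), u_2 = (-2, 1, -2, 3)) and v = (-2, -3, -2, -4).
proj_W(v) = (531/365, -613/365, -5/73, -62/73)

Set up U = [u_1 | ... | u_2] ∈ R^(4×2). The projector onto W = col(U) is P = U (U^T U)^(-1) U^T.
Compute U^T U =
  [23, -7]
  [-7, 18],
and U^T v = (-5, -7).
Solve U^T U · c = U^T v for the coefficients: c = (-139/365, -196/365). The projection is proj_W(v) = U c.
Check: (v - proj_W(v)) · u_1 = 0  (should be 0).
Check: (v - proj_W(v)) · u_2 = 0  (should be 0).
Result: proj_W(v) = (531/365, -613/365, -5/73, -62/73).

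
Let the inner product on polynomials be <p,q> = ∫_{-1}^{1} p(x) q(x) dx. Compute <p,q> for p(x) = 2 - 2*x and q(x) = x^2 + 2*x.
<p,q> = -4/3

Expand the product: p(x)·q(x) = -2*x^3 - 2*x^2 + 4*x.
∫_{-1}^{1} of each monomial x^k gives [2/(k+1) if k even, 0 if k odd]. Integrating term-by-term (or equivalently evaluating the antiderivative F(x) = -x^4/2 - 2*x^3/3 + 2*x^2 at the endpoints):
  F(1) − F(−1) = 5/6 − (13/6) = -4/3.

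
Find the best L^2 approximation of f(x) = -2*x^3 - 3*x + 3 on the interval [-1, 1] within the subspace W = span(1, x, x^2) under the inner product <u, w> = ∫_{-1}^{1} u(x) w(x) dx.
g(x) = 3 - 21*x/5

The best approximation g ∈ W is the orthogonal projection of f onto W. Writing g = a_0 + a_1 x + a_2 x^2, the coefficients solve the normal equations G · a = b where
  G_{ij} = <φ_i, φ_j> and b_i = <f, φ_i>, with φ_0 = 1, φ_1 = x, φ_2 = x^2.
G =
  [2, 0, 2/3]
  [0, 2/3, 0]
  [2/3, 0, 2/5],
b = (6, -14/5, 2).
Solving gives a_0 = 3, a_1 = -21/5, a_2 = 0, so
  g(x) = 3 - 21*x/5.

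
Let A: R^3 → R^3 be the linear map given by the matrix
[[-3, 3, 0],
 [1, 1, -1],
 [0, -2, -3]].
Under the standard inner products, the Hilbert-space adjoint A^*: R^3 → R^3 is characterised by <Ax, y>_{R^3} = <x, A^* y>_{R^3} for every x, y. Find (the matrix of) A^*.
A^* = A^T =
[[-3, 1, 0],
 [3, 1, -2],
 [0, -1, -3]]

For real matrices with standard dot products, the defining identity <Ax, y> = <x, A^* y> gives (Ax)^T y = x^T (A^*) y, i.e. x^T A^T y = x^T (A^*) y. Since this holds for all x, y, we must have A^* = A^T. Therefore
A^* =
[[-3, 1, 0],
 [3, 1, -2],
 [0, -1, -3]].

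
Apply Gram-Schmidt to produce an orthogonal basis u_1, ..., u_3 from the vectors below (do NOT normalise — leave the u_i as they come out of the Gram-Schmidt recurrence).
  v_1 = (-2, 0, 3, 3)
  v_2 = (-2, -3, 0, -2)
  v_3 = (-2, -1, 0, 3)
Orthogonal basis:
  u_1 = (-2, 0, 3, 3)
  u_2 = (-24/11, -3, 3/11, -19/11)
  u_3 = (-99/185, -113/185, -669/370, 537/370)

Apply the Gram-Schmidt recurrence
  u_1 = v_1
  u_i = v_i − Σ_{j<i} ((v_i · u_j) / (u_j · u_j)) · u_j.

Step by step this gives:
  u_1 = (-2, 0, 3, 3)
  u_2 = (-24/11, -3, 3/11, -19/11)
  u_3 = (-99/185, -113/185, -669/370, 537/370)

Orthogonality check:
  u_2 · u_1 = 0 (should be 0)
  u_3 · u_1 = 0 (should be 0)
  u_3 · u_2 = 0 (should be 0)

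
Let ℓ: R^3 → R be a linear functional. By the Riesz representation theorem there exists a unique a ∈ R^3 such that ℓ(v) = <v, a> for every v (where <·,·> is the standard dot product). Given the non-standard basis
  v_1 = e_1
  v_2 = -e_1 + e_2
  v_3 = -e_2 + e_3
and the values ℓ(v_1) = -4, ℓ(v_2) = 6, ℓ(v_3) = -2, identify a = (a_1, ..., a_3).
a = (-4, 2, 0)

Write a = (a_1, ..., a_3) in the standard basis. For each basis vector v_i, ℓ(v_i) = <v_i, a> is a linear equation in the a_j's. Collect the n equations into a matrix system V a = ℓ, where row i of V is v_i (expressed in the standard basis). Since V is invertible (lower-triangular with 1s on the diagonal, up to permutation), solve by back-substitution:
  V =
[[1, 0, 0],
 [-1, 1, 0],
 [0, -1, 1]]
  V a = (-4, 6, -2)
Solving gives a = (-4, 2, 0).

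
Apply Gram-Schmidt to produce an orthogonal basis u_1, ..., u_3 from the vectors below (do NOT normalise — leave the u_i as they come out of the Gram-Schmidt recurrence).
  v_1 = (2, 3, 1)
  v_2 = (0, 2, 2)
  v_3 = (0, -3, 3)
Orthogonal basis:
  u_1 = (2, 3, 1)
  u_2 = (-8/7, 2/7, 10/7)
  u_3 = (2, -2, 2)

Apply the Gram-Schmidt recurrence
  u_1 = v_1
  u_i = v_i − Σ_{j<i} ((v_i · u_j) / (u_j · u_j)) · u_j.

Step by step this gives:
  u_1 = (2, 3, 1)
  u_2 = (-8/7, 2/7, 10/7)
  u_3 = (2, -2, 2)

Orthogonality check:
  u_2 · u_1 = 0 (should be 0)
  u_3 · u_1 = 0 (should be 0)
  u_3 · u_2 = 0 (should be 0)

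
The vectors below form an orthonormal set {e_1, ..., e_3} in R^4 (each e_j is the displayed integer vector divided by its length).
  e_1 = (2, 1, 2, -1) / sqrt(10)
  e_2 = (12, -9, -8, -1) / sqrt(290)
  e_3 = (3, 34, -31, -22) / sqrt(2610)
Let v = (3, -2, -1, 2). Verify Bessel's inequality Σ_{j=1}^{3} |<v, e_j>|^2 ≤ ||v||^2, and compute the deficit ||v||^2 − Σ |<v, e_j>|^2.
Σ |<v, e_j>|^2 = 72/5; ||v||^2 = 18; deficit = 18/5

Write each e_j = u_j / sqrt(<u_j, u_j>) where u_j is the displayed integer vector. Then <v, e_j> = <v, u_j> / sqrt(<u_j, u_j>), so |<v, e_j>|^2 = <v, u_j>^2 / <u_j, u_j>.
Coefficients: <v, e_1> = 0/sqrt(10), <v, e_2> = 60/sqrt(290), <v, e_3> = -72/sqrt(2610).
Square and sum: Σ |<v, e_j>|^2 = 72/5.
Compute ||v||^2 = v·v = 18.
Deficit = 18 − 72/5 = 18/5 ≥ 0, confirming Bessel's inequality. (The deficit equals ||v − Σ <v,e_j> e_j||^2, the squared distance from v to span{e_j}.)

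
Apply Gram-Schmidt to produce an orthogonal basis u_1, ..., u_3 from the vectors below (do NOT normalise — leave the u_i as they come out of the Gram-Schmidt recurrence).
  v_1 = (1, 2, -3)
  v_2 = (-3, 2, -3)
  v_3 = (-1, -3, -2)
Orthogonal basis:
  u_1 = (1, 2, -3)
  u_2 = (-26/7, 4/7, -6/7)
  u_3 = (0, -3, -2)

Apply the Gram-Schmidt recurrence
  u_1 = v_1
  u_i = v_i − Σ_{j<i} ((v_i · u_j) / (u_j · u_j)) · u_j.

Step by step this gives:
  u_1 = (1, 2, -3)
  u_2 = (-26/7, 4/7, -6/7)
  u_3 = (0, -3, -2)

Orthogonality check:
  u_2 · u_1 = 0 (should be 0)
  u_3 · u_1 = 0 (should be 0)
  u_3 · u_2 = 0 (should be 0)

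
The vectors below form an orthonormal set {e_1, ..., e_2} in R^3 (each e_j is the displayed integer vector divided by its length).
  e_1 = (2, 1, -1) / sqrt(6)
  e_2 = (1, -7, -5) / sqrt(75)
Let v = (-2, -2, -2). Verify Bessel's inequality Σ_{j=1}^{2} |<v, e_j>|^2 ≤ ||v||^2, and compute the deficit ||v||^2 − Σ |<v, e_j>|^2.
Σ |<v, e_j>|^2 = 228/25; ||v||^2 = 12; deficit = 72/25

Write each e_j = u_j / sqrt(<u_j, u_j>) where u_j is the displayed integer vector. Then <v, e_j> = <v, u_j> / sqrt(<u_j, u_j>), so |<v, e_j>|^2 = <v, u_j>^2 / <u_j, u_j>.
Coefficients: <v, e_1> = -4/sqrt(6), <v, e_2> = 22/sqrt(75).
Square and sum: Σ |<v, e_j>|^2 = 228/25.
Compute ||v||^2 = v·v = 12.
Deficit = 12 − 228/25 = 72/25 ≥ 0, confirming Bessel's inequality. (The deficit equals ||v − Σ <v,e_j> e_j||^2, the squared distance from v to span{e_j}.)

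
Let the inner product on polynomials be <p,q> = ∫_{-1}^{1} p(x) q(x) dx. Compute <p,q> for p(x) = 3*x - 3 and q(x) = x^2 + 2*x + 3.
<p,q> = -16

Expand the product: p(x)·q(x) = 3*x^3 + 3*x^2 + 3*x - 9.
∫_{-1}^{1} of each monomial x^k gives [2/(k+1) if k even, 0 if k odd]. Integrating term-by-term (or equivalently evaluating the antiderivative F(x) = 3*x^4/4 + x^3 + 3*x^2/2 - 9*x at the endpoints):
  F(1) − F(−1) = -23/4 − (41/4) = -16.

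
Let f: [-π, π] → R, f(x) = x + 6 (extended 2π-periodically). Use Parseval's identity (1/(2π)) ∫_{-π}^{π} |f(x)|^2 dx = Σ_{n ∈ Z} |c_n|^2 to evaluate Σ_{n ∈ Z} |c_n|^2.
Σ |c_n|^2 = π^2/3 + 36

Expand and integrate term by term over [-π, π]:
  ∫ (x)^2 dx = 1·(2π^3/3); ∫ 2·1·(6)·x dx = 0 (odd integrand); ∫ 6^2 dx = 36·2π.
So (1/(2π)) ∫_{-π}^{π} (x + 6)^2 dx = 1π^2/3 + 36 = π^2/3 + 36.
Parseval ⇒ Σ |c_n|^2 = π^2/3 + 36.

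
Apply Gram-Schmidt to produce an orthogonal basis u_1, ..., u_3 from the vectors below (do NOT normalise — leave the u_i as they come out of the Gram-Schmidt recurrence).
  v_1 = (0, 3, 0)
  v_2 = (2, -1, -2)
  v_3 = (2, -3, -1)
Orthogonal basis:
  u_1 = (0, 3, 0)
  u_2 = (2, 0, -2)
  u_3 = (1/2, 0, 1/2)

Apply the Gram-Schmidt recurrence
  u_1 = v_1
  u_i = v_i − Σ_{j<i} ((v_i · u_j) / (u_j · u_j)) · u_j.

Step by step this gives:
  u_1 = (0, 3, 0)
  u_2 = (2, 0, -2)
  u_3 = (1/2, 0, 1/2)

Orthogonality check:
  u_2 · u_1 = 0 (should be 0)
  u_3 · u_1 = 0 (should be 0)
  u_3 · u_2 = 0 (should be 0)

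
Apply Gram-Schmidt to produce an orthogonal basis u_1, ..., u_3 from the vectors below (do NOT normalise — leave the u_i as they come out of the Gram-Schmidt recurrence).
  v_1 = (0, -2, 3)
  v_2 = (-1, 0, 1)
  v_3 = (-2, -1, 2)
Orthogonal basis:
  u_1 = (0, -2, 3)
  u_2 = (-1, 6/13, 4/13)
  u_3 = (-6/17, -9/17, -6/17)

Apply the Gram-Schmidt recurrence
  u_1 = v_1
  u_i = v_i − Σ_{j<i} ((v_i · u_j) / (u_j · u_j)) · u_j.

Step by step this gives:
  u_1 = (0, -2, 3)
  u_2 = (-1, 6/13, 4/13)
  u_3 = (-6/17, -9/17, -6/17)

Orthogonality check:
  u_2 · u_1 = 0 (should be 0)
  u_3 · u_1 = 0 (should be 0)
  u_3 · u_2 = 0 (should be 0)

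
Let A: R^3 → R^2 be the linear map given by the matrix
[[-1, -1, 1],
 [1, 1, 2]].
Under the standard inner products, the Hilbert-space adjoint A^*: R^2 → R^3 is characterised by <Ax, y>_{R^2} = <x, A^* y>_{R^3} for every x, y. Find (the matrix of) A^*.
A^* = A^T =
[[-1, 1],
 [-1, 1],
 [1, 2]]

For real matrices with standard dot products, the defining identity <Ax, y> = <x, A^* y> gives (Ax)^T y = x^T (A^*) y, i.e. x^T A^T y = x^T (A^*) y. Since this holds for all x, y, we must have A^* = A^T. Therefore
A^* =
[[-1, 1],
 [-1, 1],
 [1, 2]].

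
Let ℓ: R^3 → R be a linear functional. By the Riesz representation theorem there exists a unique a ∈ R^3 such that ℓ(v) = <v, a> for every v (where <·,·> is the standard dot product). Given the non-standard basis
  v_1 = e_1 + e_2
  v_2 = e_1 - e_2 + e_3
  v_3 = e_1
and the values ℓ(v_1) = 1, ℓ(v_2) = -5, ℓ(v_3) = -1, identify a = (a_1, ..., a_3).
a = (-1, 2, -2)

Write a = (a_1, ..., a_3) in the standard basis. For each basis vector v_i, ℓ(v_i) = <v_i, a> is a linear equation in the a_j's. Collect the n equations into a matrix system V a = ℓ, where row i of V is v_i (expressed in the standard basis). Since V is invertible (lower-triangular with 1s on the diagonal, up to permutation), solve by back-substitution:
  V =
[[1, 1, 0],
 [1, -1, 1],
 [1, 0, 0]]
  V a = (1, -5, -1)
Solving gives a = (-1, 2, -2).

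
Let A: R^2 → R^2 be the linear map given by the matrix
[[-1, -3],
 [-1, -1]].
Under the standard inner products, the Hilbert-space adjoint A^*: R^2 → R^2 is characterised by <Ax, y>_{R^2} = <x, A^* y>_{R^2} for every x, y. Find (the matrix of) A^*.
A^* = A^T =
[[-1, -1],
 [-3, -1]]

For real matrices with standard dot products, the defining identity <Ax, y> = <x, A^* y> gives (Ax)^T y = x^T (A^*) y, i.e. x^T A^T y = x^T (A^*) y. Since this holds for all x, y, we must have A^* = A^T. Therefore
A^* =
[[-1, -1],
 [-3, -1]].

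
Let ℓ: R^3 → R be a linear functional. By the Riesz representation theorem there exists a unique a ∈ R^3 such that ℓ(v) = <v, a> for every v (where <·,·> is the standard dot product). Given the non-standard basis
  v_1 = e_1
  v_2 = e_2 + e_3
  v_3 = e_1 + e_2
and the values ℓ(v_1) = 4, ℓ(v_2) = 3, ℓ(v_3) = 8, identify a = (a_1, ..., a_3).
a = (4, 4, -1)

Write a = (a_1, ..., a_3) in the standard basis. For each basis vector v_i, ℓ(v_i) = <v_i, a> is a linear equation in the a_j's. Collect the n equations into a matrix system V a = ℓ, where row i of V is v_i (expressed in the standard basis). Since V is invertible (lower-triangular with 1s on the diagonal, up to permutation), solve by back-substitution:
  V =
[[1, 0, 0],
 [0, 1, 1],
 [1, 1, 0]]
  V a = (4, 3, 8)
Solving gives a = (4, 4, -1).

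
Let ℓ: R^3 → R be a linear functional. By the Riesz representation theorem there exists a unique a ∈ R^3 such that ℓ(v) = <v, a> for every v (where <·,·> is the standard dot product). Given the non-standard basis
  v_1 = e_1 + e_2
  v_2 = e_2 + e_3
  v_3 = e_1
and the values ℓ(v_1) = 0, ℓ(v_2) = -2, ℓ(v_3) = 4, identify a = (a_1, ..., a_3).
a = (4, -4, 2)

Write a = (a_1, ..., a_3) in the standard basis. For each basis vector v_i, ℓ(v_i) = <v_i, a> is a linear equation in the a_j's. Collect the n equations into a matrix system V a = ℓ, where row i of V is v_i (expressed in the standard basis). Since V is invertible (lower-triangular with 1s on the diagonal, up to permutation), solve by back-substitution:
  V =
[[1, 1, 0],
 [0, 1, 1],
 [1, 0, 0]]
  V a = (0, -2, 4)
Solving gives a = (4, -4, 2).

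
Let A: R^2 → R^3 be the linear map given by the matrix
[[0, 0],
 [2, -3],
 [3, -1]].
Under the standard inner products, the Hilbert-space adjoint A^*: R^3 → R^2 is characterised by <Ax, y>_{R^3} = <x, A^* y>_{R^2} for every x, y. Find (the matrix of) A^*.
A^* = A^T =
[[0, 2, 3],
 [0, -3, -1]]

For real matrices with standard dot products, the defining identity <Ax, y> = <x, A^* y> gives (Ax)^T y = x^T (A^*) y, i.e. x^T A^T y = x^T (A^*) y. Since this holds for all x, y, we must have A^* = A^T. Therefore
A^* =
[[0, 2, 3],
 [0, -3, -1]].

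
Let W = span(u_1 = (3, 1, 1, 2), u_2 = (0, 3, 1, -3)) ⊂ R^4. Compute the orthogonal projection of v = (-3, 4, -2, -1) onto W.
proj_W(v) = (-435/281, 386/281, 32/281, -821/281)

Set up U = [u_1 | ... | u_2] ∈ R^(4×2). The projector onto W = col(U) is P = U (U^T U)^(-1) U^T.
Compute U^T U =
  [15, -2]
  [-2, 19],
and U^T v = (-9, 13).
Solve U^T U · c = U^T v for the coefficients: c = (-145/281, 177/281). The projection is proj_W(v) = U c.
Check: (v - proj_W(v)) · u_1 = 0  (should be 0).
Check: (v - proj_W(v)) · u_2 = 0  (should be 0).
Result: proj_W(v) = (-435/281, 386/281, 32/281, -821/281).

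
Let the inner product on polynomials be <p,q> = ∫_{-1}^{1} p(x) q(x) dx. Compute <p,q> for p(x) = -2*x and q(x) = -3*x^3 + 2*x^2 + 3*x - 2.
<p,q> = -8/5

Expand the product: p(x)·q(x) = 6*x^4 - 4*x^3 - 6*x^2 + 4*x.
∫_{-1}^{1} of each monomial x^k gives [2/(k+1) if k even, 0 if k odd]. Integrating term-by-term (or equivalently evaluating the antiderivative F(x) = 6*x^5/5 - x^4 - 2*x^3 + 2*x^2 at the endpoints):
  F(1) − F(−1) = 1/5 − (9/5) = -8/5.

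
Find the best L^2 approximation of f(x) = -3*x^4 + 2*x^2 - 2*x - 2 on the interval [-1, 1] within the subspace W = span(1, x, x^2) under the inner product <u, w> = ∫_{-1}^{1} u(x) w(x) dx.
g(x) = -4*x^2/7 - 2*x - 61/35

The best approximation g ∈ W is the orthogonal projection of f onto W. Writing g = a_0 + a_1 x + a_2 x^2, the coefficients solve the normal equations G · a = b where
  G_{ij} = <φ_i, φ_j> and b_i = <f, φ_i>, with φ_0 = 1, φ_1 = x, φ_2 = x^2.
G =
  [2, 0, 2/3]
  [0, 2/3, 0]
  [2/3, 0, 2/5],
b = (-58/15, -4/3, -146/105).
Solving gives a_0 = -61/35, a_1 = -2, a_2 = -4/7, so
  g(x) = -4*x^2/7 - 2*x - 61/35.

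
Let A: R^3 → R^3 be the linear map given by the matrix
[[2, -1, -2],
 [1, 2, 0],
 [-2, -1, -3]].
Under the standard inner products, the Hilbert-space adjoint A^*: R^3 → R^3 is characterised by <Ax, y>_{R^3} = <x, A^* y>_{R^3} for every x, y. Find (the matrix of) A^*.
A^* = A^T =
[[2, 1, -2],
 [-1, 2, -1],
 [-2, 0, -3]]

For real matrices with standard dot products, the defining identity <Ax, y> = <x, A^* y> gives (Ax)^T y = x^T (A^*) y, i.e. x^T A^T y = x^T (A^*) y. Since this holds for all x, y, we must have A^* = A^T. Therefore
A^* =
[[2, 1, -2],
 [-1, 2, -1],
 [-2, 0, -3]].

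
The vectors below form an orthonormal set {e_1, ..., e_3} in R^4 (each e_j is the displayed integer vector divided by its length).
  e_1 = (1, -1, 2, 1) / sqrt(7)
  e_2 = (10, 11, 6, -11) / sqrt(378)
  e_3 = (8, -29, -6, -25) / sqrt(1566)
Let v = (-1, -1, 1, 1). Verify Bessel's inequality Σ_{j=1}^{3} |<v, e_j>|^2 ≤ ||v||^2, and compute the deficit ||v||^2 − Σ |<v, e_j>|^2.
Σ |<v, e_j>|^2 = 91/29; ||v||^2 = 4; deficit = 25/29

Write each e_j = u_j / sqrt(<u_j, u_j>) where u_j is the displayed integer vector. Then <v, e_j> = <v, u_j> / sqrt(<u_j, u_j>), so |<v, e_j>|^2 = <v, u_j>^2 / <u_j, u_j>.
Coefficients: <v, e_1> = 3/sqrt(7), <v, e_2> = -26/sqrt(378), <v, e_3> = -10/sqrt(1566).
Square and sum: Σ |<v, e_j>|^2 = 91/29.
Compute ||v||^2 = v·v = 4.
Deficit = 4 − 91/29 = 25/29 ≥ 0, confirming Bessel's inequality. (The deficit equals ||v − Σ <v,e_j> e_j||^2, the squared distance from v to span{e_j}.)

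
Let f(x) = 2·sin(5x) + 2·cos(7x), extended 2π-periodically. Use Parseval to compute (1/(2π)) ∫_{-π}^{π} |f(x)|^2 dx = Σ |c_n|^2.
Σ |c_n|^2 = 4

Expand |f|^2 and use orthogonality of {sin(nx), cos(mx)} on [-π, π]:
  ∫_{-π}^{π} sin(nx)^2 dx = π, ∫ cos(mx)^2 dx = π, and cross terms integrate to 0.
So ∫_{-π}^{π} f(x)^2 dx = 2^2 · π + 2^2 · π = (4 + 4)π.
Divide by 2π: (4 + 4)/2 = 4.
By Parseval, this equals Σ |c_n|^2.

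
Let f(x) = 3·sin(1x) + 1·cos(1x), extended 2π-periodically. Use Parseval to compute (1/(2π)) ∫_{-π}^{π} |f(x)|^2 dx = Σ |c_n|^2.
Σ |c_n|^2 = 5

Expand |f|^2 and use orthogonality of {sin(nx), cos(mx)} on [-π, π]:
  ∫_{-π}^{π} sin(nx)^2 dx = π, ∫ cos(mx)^2 dx = π, and cross terms integrate to 0.
So ∫_{-π}^{π} f(x)^2 dx = 3^2 · π + 1^2 · π = (9 + 1)π.
Divide by 2π: (9 + 1)/2 = 5.
By Parseval, this equals Σ |c_n|^2.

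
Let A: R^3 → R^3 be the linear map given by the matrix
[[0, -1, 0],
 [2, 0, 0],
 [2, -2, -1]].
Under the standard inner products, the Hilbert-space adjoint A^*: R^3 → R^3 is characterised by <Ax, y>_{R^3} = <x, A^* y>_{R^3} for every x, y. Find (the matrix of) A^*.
A^* = A^T =
[[0, 2, 2],
 [-1, 0, -2],
 [0, 0, -1]]

For real matrices with standard dot products, the defining identity <Ax, y> = <x, A^* y> gives (Ax)^T y = x^T (A^*) y, i.e. x^T A^T y = x^T (A^*) y. Since this holds for all x, y, we must have A^* = A^T. Therefore
A^* =
[[0, 2, 2],
 [-1, 0, -2],
 [0, 0, -1]].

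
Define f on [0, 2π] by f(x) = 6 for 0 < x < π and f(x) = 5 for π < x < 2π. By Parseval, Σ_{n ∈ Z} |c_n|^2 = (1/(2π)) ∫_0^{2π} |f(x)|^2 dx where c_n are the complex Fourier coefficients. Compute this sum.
Σ |c_n|^2 = 61/2

Parseval equates the L^2 energy of f (normalised by 1/(2π)) with the ℓ^2 sum of its Fourier coefficients: (1/(2π)) ∫_0^{2π} |f|^2 = Σ |c_n|^2.
Compute the left side: (1/(2π)) [∫_0^π 6^2 dx + ∫_π^{2π} 5^2 dx] = (1/(2π)) · (36π + 25π) = (36 + 25)/2 = 61/2.
So Σ_{n ∈ Z} |c_n|^2 = 61/2.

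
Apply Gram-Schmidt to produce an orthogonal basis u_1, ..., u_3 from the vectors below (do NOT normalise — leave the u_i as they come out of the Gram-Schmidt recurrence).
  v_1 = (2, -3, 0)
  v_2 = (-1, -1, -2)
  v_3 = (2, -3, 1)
Orthogonal basis:
  u_1 = (2, -3, 0)
  u_2 = (-15/13, -10/13, -2)
  u_3 = (-30/77, -20/77, 25/77)

Apply the Gram-Schmidt recurrence
  u_1 = v_1
  u_i = v_i − Σ_{j<i} ((v_i · u_j) / (u_j · u_j)) · u_j.

Step by step this gives:
  u_1 = (2, -3, 0)
  u_2 = (-15/13, -10/13, -2)
  u_3 = (-30/77, -20/77, 25/77)

Orthogonality check:
  u_2 · u_1 = 0 (should be 0)
  u_3 · u_1 = 0 (should be 0)
  u_3 · u_2 = 0 (should be 0)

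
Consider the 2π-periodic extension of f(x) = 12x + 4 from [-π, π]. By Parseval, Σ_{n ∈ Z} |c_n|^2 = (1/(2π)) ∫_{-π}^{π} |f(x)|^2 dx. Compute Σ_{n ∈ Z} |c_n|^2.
Σ |c_n|^2 = 48π^2 + 16

Expand and integrate term by term over [-π, π]:
  ∫ (12x)^2 dx = 144·(2π^3/3); ∫ 2·12·(4)·x dx = 0 (odd integrand); ∫ 4^2 dx = 16·2π.
So (1/(2π)) ∫_{-π}^{π} (12x + 4)^2 dx = 144π^2/3 + 16 = 48π^2 + 16.
Parseval ⇒ Σ |c_n|^2 = 48π^2 + 16.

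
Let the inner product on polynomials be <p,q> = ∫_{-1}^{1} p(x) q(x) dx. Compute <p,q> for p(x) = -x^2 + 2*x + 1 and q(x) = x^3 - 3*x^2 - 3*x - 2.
<p,q> = -20/3

Expand the product: p(x)·q(x) = -x^5 + 5*x^4 - 2*x^3 - 7*x^2 - 7*x - 2.
∫_{-1}^{1} of each monomial x^k gives [2/(k+1) if k even, 0 if k odd]. Integrating term-by-term (or equivalently evaluating the antiderivative F(x) = -x^6/6 + x^5 - x^4/2 - 7*x^3/3 - 7*x^2/2 - 2*x at the endpoints):
  F(1) − F(−1) = -15/2 − (-5/6) = -20/3.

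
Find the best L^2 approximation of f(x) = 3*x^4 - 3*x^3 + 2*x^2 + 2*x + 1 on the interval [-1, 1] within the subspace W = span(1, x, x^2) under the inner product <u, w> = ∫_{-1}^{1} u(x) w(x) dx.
g(x) = 32*x^2/7 + x/5 + 26/35

The best approximation g ∈ W is the orthogonal projection of f onto W. Writing g = a_0 + a_1 x + a_2 x^2, the coefficients solve the normal equations G · a = b where
  G_{ij} = <φ_i, φ_j> and b_i = <f, φ_i>, with φ_0 = 1, φ_1 = x, φ_2 = x^2.
G =
  [2, 0, 2/3]
  [0, 2/3, 0]
  [2/3, 0, 2/5],
b = (68/15, 2/15, 244/105).
Solving gives a_0 = 26/35, a_1 = 1/5, a_2 = 32/7, so
  g(x) = 32*x^2/7 + x/5 + 26/35.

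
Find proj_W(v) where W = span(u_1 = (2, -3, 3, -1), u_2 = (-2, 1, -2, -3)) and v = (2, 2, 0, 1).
proj_W(v) = (41/157, 167/314, -11/157, 539/314)

Set up U = [u_1 | ... | u_2] ∈ R^(4×2). The projector onto W = col(U) is P = U (U^T U)^(-1) U^T.
Compute U^T U =
  [23, -10]
  [-10, 18],
and U^T v = (-3, -5).
Solve U^T U · c = U^T v for the coefficients: c = (-52/157, -145/314). The projection is proj_W(v) = U c.
Check: (v - proj_W(v)) · u_1 = 0  (should be 0).
Check: (v - proj_W(v)) · u_2 = 0  (should be 0).
Result: proj_W(v) = (41/157, 167/314, -11/157, 539/314).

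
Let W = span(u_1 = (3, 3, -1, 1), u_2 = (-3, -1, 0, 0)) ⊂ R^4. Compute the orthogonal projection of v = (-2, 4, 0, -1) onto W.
proj_W(v) = (-39/28, 61/28, -37/28, 37/28)

Set up U = [u_1 | ... | u_2] ∈ R^(4×2). The projector onto W = col(U) is P = U (U^T U)^(-1) U^T.
Compute U^T U =
  [20, -12]
  [-12, 10],
and U^T v = (5, 2).
Solve U^T U · c = U^T v for the coefficients: c = (37/28, 25/14). The projection is proj_W(v) = U c.
Check: (v - proj_W(v)) · u_1 = 0  (should be 0).
Check: (v - proj_W(v)) · u_2 = 0  (should be 0).
Result: proj_W(v) = (-39/28, 61/28, -37/28, 37/28).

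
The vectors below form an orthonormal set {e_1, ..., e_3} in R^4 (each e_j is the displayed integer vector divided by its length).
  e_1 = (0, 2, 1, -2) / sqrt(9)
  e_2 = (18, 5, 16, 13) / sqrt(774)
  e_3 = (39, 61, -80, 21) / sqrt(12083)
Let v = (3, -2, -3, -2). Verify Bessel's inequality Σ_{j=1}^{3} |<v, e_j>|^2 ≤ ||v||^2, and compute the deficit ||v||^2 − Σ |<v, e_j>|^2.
Σ |<v, e_j>|^2 = 1474/281; ||v||^2 = 26; deficit = 5832/281

Write each e_j = u_j / sqrt(<u_j, u_j>) where u_j is the displayed integer vector. Then <v, e_j> = <v, u_j> / sqrt(<u_j, u_j>), so |<v, e_j>|^2 = <v, u_j>^2 / <u_j, u_j>.
Coefficients: <v, e_1> = -3/sqrt(9), <v, e_2> = -30/sqrt(774), <v, e_3> = 193/sqrt(12083).
Square and sum: Σ |<v, e_j>|^2 = 1474/281.
Compute ||v||^2 = v·v = 26.
Deficit = 26 − 1474/281 = 5832/281 ≥ 0, confirming Bessel's inequality. (The deficit equals ||v − Σ <v,e_j> e_j||^2, the squared distance from v to span{e_j}.)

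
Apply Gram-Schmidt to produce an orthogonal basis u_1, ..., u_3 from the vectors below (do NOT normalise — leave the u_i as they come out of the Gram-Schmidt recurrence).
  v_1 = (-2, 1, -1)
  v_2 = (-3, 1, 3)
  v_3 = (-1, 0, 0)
Orthogonal basis:
  u_1 = (-2, 1, -1)
  u_2 = (-5/3, 1/3, 11/3)
  u_3 = (-8/49, -18/49, -2/49)

Apply the Gram-Schmidt recurrence
  u_1 = v_1
  u_i = v_i − Σ_{j<i} ((v_i · u_j) / (u_j · u_j)) · u_j.

Step by step this gives:
  u_1 = (-2, 1, -1)
  u_2 = (-5/3, 1/3, 11/3)
  u_3 = (-8/49, -18/49, -2/49)

Orthogonality check:
  u_2 · u_1 = 0 (should be 0)
  u_3 · u_1 = 0 (should be 0)
  u_3 · u_2 = 0 (should be 0)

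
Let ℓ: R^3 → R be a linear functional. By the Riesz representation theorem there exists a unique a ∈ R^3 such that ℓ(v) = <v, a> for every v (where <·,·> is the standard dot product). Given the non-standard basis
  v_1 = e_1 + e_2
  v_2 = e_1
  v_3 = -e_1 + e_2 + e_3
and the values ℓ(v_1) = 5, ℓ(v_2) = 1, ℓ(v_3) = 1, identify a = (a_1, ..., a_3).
a = (1, 4, -2)

Write a = (a_1, ..., a_3) in the standard basis. For each basis vector v_i, ℓ(v_i) = <v_i, a> is a linear equation in the a_j's. Collect the n equations into a matrix system V a = ℓ, where row i of V is v_i (expressed in the standard basis). Since V is invertible (lower-triangular with 1s on the diagonal, up to permutation), solve by back-substitution:
  V =
[[1, 1, 0],
 [1, 0, 0],
 [-1, 1, 1]]
  V a = (5, 1, 1)
Solving gives a = (1, 4, -2).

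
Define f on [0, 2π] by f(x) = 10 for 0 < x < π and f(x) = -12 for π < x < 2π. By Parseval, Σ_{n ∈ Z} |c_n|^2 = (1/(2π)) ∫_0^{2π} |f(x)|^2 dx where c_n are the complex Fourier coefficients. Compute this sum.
Σ |c_n|^2 = 122

Parseval equates the L^2 energy of f (normalised by 1/(2π)) with the ℓ^2 sum of its Fourier coefficients: (1/(2π)) ∫_0^{2π} |f|^2 = Σ |c_n|^2.
Compute the left side: (1/(2π)) [∫_0^π 10^2 dx + ∫_π^{2π} (-12)^2 dx] = (1/(2π)) · (100π + 144π) = (100 + 144)/2 = 122.
So Σ_{n ∈ Z} |c_n|^2 = 122.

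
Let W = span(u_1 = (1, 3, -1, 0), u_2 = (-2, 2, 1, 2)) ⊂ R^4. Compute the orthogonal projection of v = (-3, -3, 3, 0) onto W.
proj_W(v) = (-180/67, -228/67, 141/67, 78/67)

Set up U = [u_1 | ... | u_2] ∈ R^(4×2). The projector onto W = col(U) is P = U (U^T U)^(-1) U^T.
Compute U^T U =
  [11, 3]
  [3, 13],
and U^T v = (-15, 3).
Solve U^T U · c = U^T v for the coefficients: c = (-102/67, 39/67). The projection is proj_W(v) = U c.
Check: (v - proj_W(v)) · u_1 = 0  (should be 0).
Check: (v - proj_W(v)) · u_2 = 0  (should be 0).
Result: proj_W(v) = (-180/67, -228/67, 141/67, 78/67).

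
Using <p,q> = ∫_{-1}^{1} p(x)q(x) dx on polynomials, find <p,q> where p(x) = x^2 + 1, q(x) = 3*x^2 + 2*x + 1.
<p,q> = 88/15

Expand the product: p(x)·q(x) = 3*x^4 + 2*x^3 + 4*x^2 + 2*x + 1.
∫_{-1}^{1} of each monomial x^k gives [2/(k+1) if k even, 0 if k odd]. Integrating term-by-term (or equivalently evaluating the antiderivative F(x) = 3*x^5/5 + x^4/2 + 4*x^3/3 + x^2 + x at the endpoints):
  F(1) − F(−1) = 133/30 − (-43/30) = 88/15.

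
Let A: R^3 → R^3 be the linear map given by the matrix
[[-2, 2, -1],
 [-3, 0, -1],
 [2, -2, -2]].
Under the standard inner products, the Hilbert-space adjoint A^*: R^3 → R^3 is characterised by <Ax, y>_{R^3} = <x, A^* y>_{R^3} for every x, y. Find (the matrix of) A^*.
A^* = A^T =
[[-2, -3, 2],
 [2, 0, -2],
 [-1, -1, -2]]

For real matrices with standard dot products, the defining identity <Ax, y> = <x, A^* y> gives (Ax)^T y = x^T (A^*) y, i.e. x^T A^T y = x^T (A^*) y. Since this holds for all x, y, we must have A^* = A^T. Therefore
A^* =
[[-2, -3, 2],
 [2, 0, -2],
 [-1, -1, -2]].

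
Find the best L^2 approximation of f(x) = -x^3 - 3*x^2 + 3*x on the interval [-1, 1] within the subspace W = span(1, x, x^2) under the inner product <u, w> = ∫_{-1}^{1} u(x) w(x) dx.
g(x) = -3*x^2 + 12*x/5

The best approximation g ∈ W is the orthogonal projection of f onto W. Writing g = a_0 + a_1 x + a_2 x^2, the coefficients solve the normal equations G · a = b where
  G_{ij} = <φ_i, φ_j> and b_i = <f, φ_i>, with φ_0 = 1, φ_1 = x, φ_2 = x^2.
G =
  [2, 0, 2/3]
  [0, 2/3, 0]
  [2/3, 0, 2/5],
b = (-2, 8/5, -6/5).
Solving gives a_0 = 0, a_1 = 12/5, a_2 = -3, so
  g(x) = -3*x^2 + 12*x/5.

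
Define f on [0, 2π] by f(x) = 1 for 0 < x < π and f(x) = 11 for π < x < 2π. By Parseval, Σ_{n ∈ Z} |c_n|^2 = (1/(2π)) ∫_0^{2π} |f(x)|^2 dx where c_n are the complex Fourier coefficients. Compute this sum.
Σ |c_n|^2 = 61

Parseval equates the L^2 energy of f (normalised by 1/(2π)) with the ℓ^2 sum of its Fourier coefficients: (1/(2π)) ∫_0^{2π} |f|^2 = Σ |c_n|^2.
Compute the left side: (1/(2π)) [∫_0^π 1^2 dx + ∫_π^{2π} 11^2 dx] = (1/(2π)) · (1π + 121π) = (1 + 121)/2 = 61.
So Σ_{n ∈ Z} |c_n|^2 = 61.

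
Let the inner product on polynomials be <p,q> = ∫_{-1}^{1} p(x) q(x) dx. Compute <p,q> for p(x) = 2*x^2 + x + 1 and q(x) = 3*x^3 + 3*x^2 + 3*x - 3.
<p,q> = -12/5

Expand the product: p(x)·q(x) = 6*x^5 + 9*x^4 + 12*x^3 - 3.
∫_{-1}^{1} of each monomial x^k gives [2/(k+1) if k even, 0 if k odd]. Integrating term-by-term (or equivalently evaluating the antiderivative F(x) = x^6 + 9*x^5/5 + 3*x^4 - 3*x at the endpoints):
  F(1) − F(−1) = 14/5 − (26/5) = -12/5.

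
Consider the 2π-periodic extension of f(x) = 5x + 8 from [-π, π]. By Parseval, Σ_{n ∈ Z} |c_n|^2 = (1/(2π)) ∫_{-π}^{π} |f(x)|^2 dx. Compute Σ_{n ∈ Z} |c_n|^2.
Σ |c_n|^2 = 25π^2/3 + 64

Expand and integrate term by term over [-π, π]:
  ∫ (5x)^2 dx = 25·(2π^3/3); ∫ 2·5·(8)·x dx = 0 (odd integrand); ∫ 8^2 dx = 64·2π.
So (1/(2π)) ∫_{-π}^{π} (5x + 8)^2 dx = 25π^2/3 + 64 = 25π^2/3 + 64.
Parseval ⇒ Σ |c_n|^2 = 25π^2/3 + 64.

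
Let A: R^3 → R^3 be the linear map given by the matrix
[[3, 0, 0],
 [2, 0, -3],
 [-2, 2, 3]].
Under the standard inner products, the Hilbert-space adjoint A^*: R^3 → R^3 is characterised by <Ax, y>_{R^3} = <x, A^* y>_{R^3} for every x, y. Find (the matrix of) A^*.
A^* = A^T =
[[3, 2, -2],
 [0, 0, 2],
 [0, -3, 3]]

For real matrices with standard dot products, the defining identity <Ax, y> = <x, A^* y> gives (Ax)^T y = x^T (A^*) y, i.e. x^T A^T y = x^T (A^*) y. Since this holds for all x, y, we must have A^* = A^T. Therefore
A^* =
[[3, 2, -2],
 [0, 0, 2],
 [0, -3, 3]].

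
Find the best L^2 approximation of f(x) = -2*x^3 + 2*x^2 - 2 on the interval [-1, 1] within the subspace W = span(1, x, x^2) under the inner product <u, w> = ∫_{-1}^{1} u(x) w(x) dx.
g(x) = 2*x^2 - 6*x/5 - 2

The best approximation g ∈ W is the orthogonal projection of f onto W. Writing g = a_0 + a_1 x + a_2 x^2, the coefficients solve the normal equations G · a = b where
  G_{ij} = <φ_i, φ_j> and b_i = <f, φ_i>, with φ_0 = 1, φ_1 = x, φ_2 = x^2.
G =
  [2, 0, 2/3]
  [0, 2/3, 0]
  [2/3, 0, 2/5],
b = (-8/3, -4/5, -8/15).
Solving gives a_0 = -2, a_1 = -6/5, a_2 = 2, so
  g(x) = 2*x^2 - 6*x/5 - 2.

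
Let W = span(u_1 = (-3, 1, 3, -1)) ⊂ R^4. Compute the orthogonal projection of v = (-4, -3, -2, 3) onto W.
proj_W(v) = (0, 0, 0, 0)

Set up U = [u_1 | ... | u_1] ∈ R^(4×1). The projector onto W = col(U) is P = U (U^T U)^(-1) U^T.
Compute U^T U =
  [20],
and U^T v = (0).
Solve U^T U · c = U^T v for the coefficients: c = (0). The projection is proj_W(v) = U c.
Check: (v - proj_W(v)) · u_1 = 0  (should be 0).
Result: proj_W(v) = (0, 0, 0, 0).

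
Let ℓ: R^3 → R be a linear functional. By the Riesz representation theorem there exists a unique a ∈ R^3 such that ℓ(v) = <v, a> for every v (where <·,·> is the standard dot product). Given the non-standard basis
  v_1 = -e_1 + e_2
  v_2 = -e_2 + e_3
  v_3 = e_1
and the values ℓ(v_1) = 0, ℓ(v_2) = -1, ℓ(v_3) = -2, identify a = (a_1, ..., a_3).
a = (-2, -2, -3)

Write a = (a_1, ..., a_3) in the standard basis. For each basis vector v_i, ℓ(v_i) = <v_i, a> is a linear equation in the a_j's. Collect the n equations into a matrix system V a = ℓ, where row i of V is v_i (expressed in the standard basis). Since V is invertible (lower-triangular with 1s on the diagonal, up to permutation), solve by back-substitution:
  V =
[[-1, 1, 0],
 [0, -1, 1],
 [1, 0, 0]]
  V a = (0, -1, -2)
Solving gives a = (-2, -2, -3).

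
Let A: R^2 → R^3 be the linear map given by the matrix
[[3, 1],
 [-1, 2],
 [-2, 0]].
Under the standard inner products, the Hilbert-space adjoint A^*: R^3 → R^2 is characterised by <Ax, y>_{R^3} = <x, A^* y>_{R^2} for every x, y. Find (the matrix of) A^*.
A^* = A^T =
[[3, -1, -2],
 [1, 2, 0]]

For real matrices with standard dot products, the defining identity <Ax, y> = <x, A^* y> gives (Ax)^T y = x^T (A^*) y, i.e. x^T A^T y = x^T (A^*) y. Since this holds for all x, y, we must have A^* = A^T. Therefore
A^* =
[[3, -1, -2],
 [1, 2, 0]].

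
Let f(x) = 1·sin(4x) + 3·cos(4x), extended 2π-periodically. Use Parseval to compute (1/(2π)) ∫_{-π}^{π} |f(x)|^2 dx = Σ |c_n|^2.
Σ |c_n|^2 = 5

Expand |f|^2 and use orthogonality of {sin(nx), cos(mx)} on [-π, π]:
  ∫_{-π}^{π} sin(nx)^2 dx = π, ∫ cos(mx)^2 dx = π, and cross terms integrate to 0.
So ∫_{-π}^{π} f(x)^2 dx = 1^2 · π + 3^2 · π = (1 + 9)π.
Divide by 2π: (1 + 9)/2 = 5.
By Parseval, this equals Σ |c_n|^2.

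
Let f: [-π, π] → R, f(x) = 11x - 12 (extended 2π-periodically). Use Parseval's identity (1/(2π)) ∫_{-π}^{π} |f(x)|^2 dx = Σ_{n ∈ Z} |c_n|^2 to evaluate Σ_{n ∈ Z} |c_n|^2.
Σ |c_n|^2 = 121π^2/3 + 144

Expand and integrate term by term over [-π, π]:
  ∫ (11x)^2 dx = 121·(2π^3/3); ∫ 2·11·(-12)·x dx = 0 (odd integrand); ∫ (-12)^2 dx = 144·2π.
So (1/(2π)) ∫_{-π}^{π} (11x - 12)^2 dx = 121π^2/3 + 144 = 121π^2/3 + 144.
Parseval ⇒ Σ |c_n|^2 = 121π^2/3 + 144.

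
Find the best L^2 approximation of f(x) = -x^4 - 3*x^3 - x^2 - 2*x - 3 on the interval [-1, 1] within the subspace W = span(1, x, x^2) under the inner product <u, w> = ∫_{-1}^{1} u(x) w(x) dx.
g(x) = -13*x^2/7 - 19*x/5 - 102/35

The best approximation g ∈ W is the orthogonal projection of f onto W. Writing g = a_0 + a_1 x + a_2 x^2, the coefficients solve the normal equations G · a = b where
  G_{ij} = <φ_i, φ_j> and b_i = <f, φ_i>, with φ_0 = 1, φ_1 = x, φ_2 = x^2.
G =
  [2, 0, 2/3]
  [0, 2/3, 0]
  [2/3, 0, 2/5],
b = (-106/15, -38/15, -94/35).
Solving gives a_0 = -102/35, a_1 = -19/5, a_2 = -13/7, so
  g(x) = -13*x^2/7 - 19*x/5 - 102/35.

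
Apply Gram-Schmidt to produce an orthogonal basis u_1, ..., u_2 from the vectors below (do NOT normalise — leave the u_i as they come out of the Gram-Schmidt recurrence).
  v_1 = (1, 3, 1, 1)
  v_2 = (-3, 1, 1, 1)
Orthogonal basis:
  u_1 = (1, 3, 1, 1)
  u_2 = (-19/6, 1/2, 5/6, 5/6)

Apply the Gram-Schmidt recurrence
  u_1 = v_1
  u_i = v_i − Σ_{j<i} ((v_i · u_j) / (u_j · u_j)) · u_j.

Step by step this gives:
  u_1 = (1, 3, 1, 1)
  u_2 = (-19/6, 1/2, 5/6, 5/6)

Orthogonality check:
  u_2 · u_1 = 0 (should be 0)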